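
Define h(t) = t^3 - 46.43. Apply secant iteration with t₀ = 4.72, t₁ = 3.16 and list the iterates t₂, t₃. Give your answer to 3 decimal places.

h(4.72) = 58.72405, h(3.16) = -14.87550
t₂ = 3.16000 − (-14.87550)·(3.16000 − 4.72000) / (-14.87550 − 58.72405) = 3.16000 − (23.20579)/(-73.59955) = 3.47530
h(3.47530) = -4.45641
t₃ = 3.47530 − (-4.45641)·(3.47530 − 3.16000) / (-4.45641 − (-14.87550)) = 3.47530 − (-1.40510)/(10.41909) = 3.61016

3.475, 3.610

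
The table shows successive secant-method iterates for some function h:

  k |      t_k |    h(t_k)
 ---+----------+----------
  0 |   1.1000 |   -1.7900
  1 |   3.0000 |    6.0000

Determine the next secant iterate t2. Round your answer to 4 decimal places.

1.5366

t2 = 3.0000 − 6.0000·(3.0000 − 1.1000) / (6.0000 − (-1.7900))
   = 3.0000 − (11.400000)/(7.790000) = 1.536585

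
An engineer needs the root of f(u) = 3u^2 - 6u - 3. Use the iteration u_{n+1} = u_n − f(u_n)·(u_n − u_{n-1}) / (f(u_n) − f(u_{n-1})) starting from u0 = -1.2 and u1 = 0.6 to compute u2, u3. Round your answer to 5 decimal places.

f(-1.2) = 8.5200000, f(0.6) = -5.5200000
u2 = 0.6000000 − (-5.5200000)·(0.6000000 − (-1.2000000)) / (-5.5200000 − 8.5200000) = 0.6000000 − (-9.9360000)/(-14.0400000) = -0.1076923
f(-0.1076923) = -2.3190533
u3 = -0.1076923 − (-2.3190533)·(-0.1076923 − 0.6000000) / (-2.3190533 − (-5.5200000)) = -0.1076923 − (1.6411761)/(3.2009467) = -0.6204082

-0.10769, -0.62041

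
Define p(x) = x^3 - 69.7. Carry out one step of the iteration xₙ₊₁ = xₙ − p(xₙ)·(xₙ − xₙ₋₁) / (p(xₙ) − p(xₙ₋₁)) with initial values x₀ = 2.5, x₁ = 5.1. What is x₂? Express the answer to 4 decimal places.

p(2.5) = -54.075000, p(5.1) = 62.951000
x₂ = 5.100000 − 62.951000·(5.100000 − 2.500000) / (62.951000 − (-54.075000)) = 5.100000 − (163.672600)/(117.026000) = 3.701400

3.7014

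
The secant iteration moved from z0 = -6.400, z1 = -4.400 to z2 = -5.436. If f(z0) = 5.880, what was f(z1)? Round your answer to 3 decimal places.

-6.319

The secant line through (-6.400, 5.880) and (-4.400, f(z1)) crosses zero at z2 = -5.436.
So (-6.400, 5.880), (-4.400, f(z1)), (-5.436, 0) are collinear:
f(z1) = 5.880 · (-4.400 − (-5.436)) / (-6.400 − (-5.436)) = 5.880 · (1.03600)/(-0.96400) = -6.31917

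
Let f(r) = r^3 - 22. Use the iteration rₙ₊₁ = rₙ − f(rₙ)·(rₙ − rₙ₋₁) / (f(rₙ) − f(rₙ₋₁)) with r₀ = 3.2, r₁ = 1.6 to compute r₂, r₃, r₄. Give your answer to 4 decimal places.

f(3.2) = 10.768000, f(1.6) = -17.904000
r₂ = 1.600000 − (-17.904000)·(1.600000 − 3.200000) / (-17.904000 − 10.768000) = 1.600000 − (28.646400)/(-28.672000) = 2.599107
f(2.599107) = -4.442101
r₃ = 2.599107 − (-4.442101)·(2.599107 − 1.600000) / (-4.442101 − (-17.904000)) = 2.599107 − (-4.438135)/(13.461899) = 2.928788
f(2.928788) = 3.122564
r₄ = 2.928788 − 3.122564·(2.928788 − 2.599107) / (3.122564 − (-4.442101)) = 2.928788 − (1.029450)/(7.564664) = 2.792702

2.5991, 2.9288, 2.7927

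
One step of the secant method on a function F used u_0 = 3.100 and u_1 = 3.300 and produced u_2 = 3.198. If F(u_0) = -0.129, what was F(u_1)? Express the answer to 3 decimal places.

The secant line through (3.100, -0.129) and (3.300, F(u_1)) crosses zero at u_2 = 3.198.
So (3.100, -0.129), (3.300, F(u_1)), (3.198, 0) are collinear:
F(u_1) = -0.129 · (3.300 − 3.198) / (3.100 − 3.198) = -0.129 · (0.10200)/(-0.09800) = 0.13427

0.134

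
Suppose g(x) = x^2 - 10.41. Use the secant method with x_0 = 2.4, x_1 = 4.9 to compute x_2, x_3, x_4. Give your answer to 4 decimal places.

3.0370, 3.1865, 3.2277

g(2.4) = -4.650000, g(4.9) = 13.600000
x_2 = 4.900000 − 13.600000·(4.900000 − 2.400000) / (13.600000 − (-4.650000)) = 4.900000 − (34.000000)/(18.250000) = 3.036986
g(3.036986) = -1.186714
x_3 = 3.036986 − (-1.186714)·(3.036986 − 4.900000) / (-1.186714 − 13.600000) = 3.036986 − (2.210865)/(-14.786714) = 3.186503
g(3.186503) = -0.256197
x_4 = 3.186503 − (-0.256197)·(3.186503 − 3.036986) / (-0.256197 − (-1.186714)) = 3.186503 − (-0.038306)/(0.930517) = 3.227669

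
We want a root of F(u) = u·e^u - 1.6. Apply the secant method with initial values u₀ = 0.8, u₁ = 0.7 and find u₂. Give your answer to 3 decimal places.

F(0.8) = 0.18043, F(0.7) = -0.19037
u₂ = 0.70000 − (-0.19037)·(0.70000 − 0.80000) / (-0.19037 − 0.18043) = 0.70000 − (0.01904)/(-0.37081) = 0.75134

0.751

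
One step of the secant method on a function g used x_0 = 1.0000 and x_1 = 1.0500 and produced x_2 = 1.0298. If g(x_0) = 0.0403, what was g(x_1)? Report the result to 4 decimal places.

The secant line through (1.0000, 0.0403) and (1.0500, g(x_1)) crosses zero at x_2 = 1.0298.
So (1.0000, 0.0403), (1.0500, g(x_1)), (1.0298, 0) are collinear:
g(x_1) = 0.0403 · (1.0500 − 1.0298) / (1.0000 − 1.0298) = 0.0403 · (0.020200)/(-0.029800) = -0.027317

-0.0273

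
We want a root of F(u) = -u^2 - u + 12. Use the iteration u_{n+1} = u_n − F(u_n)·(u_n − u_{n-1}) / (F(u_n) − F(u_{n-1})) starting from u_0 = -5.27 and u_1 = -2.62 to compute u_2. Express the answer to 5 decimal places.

F(-5.27) = -10.5029000, F(-2.62) = 7.7556000
u_2 = -2.6200000 − 7.7556000·(-2.6200000 − (-5.2700000)) / (7.7556000 − (-10.5029000)) = -2.6200000 − (20.5523400)/(18.2585000) = -3.7456313

-3.74563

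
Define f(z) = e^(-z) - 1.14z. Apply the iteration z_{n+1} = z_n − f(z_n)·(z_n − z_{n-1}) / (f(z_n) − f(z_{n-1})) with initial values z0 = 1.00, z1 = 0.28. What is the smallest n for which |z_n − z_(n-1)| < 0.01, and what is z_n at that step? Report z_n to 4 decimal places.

f(1.00) = -0.772121, f(0.28) = 0.436584
z2 = 0.280000 − 0.436584·(-0.720000)/(1.208704) = 0.540064;  |Δ| = 0.260064
f(0.540064) = -0.032962
z3 = 0.540064 − (-0.032962)·(0.260064)/(-0.469545) = 0.521808;  |Δ| = 0.018256
f(0.521808) = -0.001414
z4 = 0.521808 − (-0.001414)·(-0.018256)/(0.031548) = 0.520989;  |Δ| = 0.000818
|z4 − z3| = 0.000818 < 0.01

n = 4, z_n = 0.5210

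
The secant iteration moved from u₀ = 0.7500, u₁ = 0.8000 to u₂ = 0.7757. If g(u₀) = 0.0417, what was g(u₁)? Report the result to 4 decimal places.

-0.0394

The secant line through (0.7500, 0.0417) and (0.8000, g(u₁)) crosses zero at u₂ = 0.7757.
So (0.7500, 0.0417), (0.8000, g(u₁)), (0.7757, 0) are collinear:
g(u₁) = 0.0417 · (0.8000 − 0.7757) / (0.7500 − 0.7757) = 0.0417 · (0.024300)/(-0.025700) = -0.039428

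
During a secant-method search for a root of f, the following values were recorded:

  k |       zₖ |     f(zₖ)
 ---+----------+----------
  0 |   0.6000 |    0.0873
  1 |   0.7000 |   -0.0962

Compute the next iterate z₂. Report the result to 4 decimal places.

0.6476

z₂ = 0.7000 − (-0.0962)·(0.7000 − 0.6000) / (-0.0962 − 0.0873)
   = 0.7000 − (-0.009620)/(-0.183500) = 0.647575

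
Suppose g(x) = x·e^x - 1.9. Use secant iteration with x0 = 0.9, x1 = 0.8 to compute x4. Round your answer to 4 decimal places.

g(0.9) = 0.313643, g(0.8) = -0.119567
x2 = 0.800000 − (-0.119567)·(0.800000 − 0.900000) / (-0.119567 − 0.313643) = 0.800000 − (0.011957)/(-0.433210) = 0.827600
g(0.827600) = -0.006598
x3 = 0.827600 − (-0.006598)·(0.827600 − 0.800000) / (-0.006598 − (-0.119567)) = 0.827600 − (-0.000182)/(0.112969) = 0.829212
g(0.829212) = 0.000151
x4 = 0.829212 − 0.000151·(0.829212 − 0.827600) / (0.000151 − (-0.006598)) = 0.829212 − (0.000000)/(0.006748) = 0.829176

0.8292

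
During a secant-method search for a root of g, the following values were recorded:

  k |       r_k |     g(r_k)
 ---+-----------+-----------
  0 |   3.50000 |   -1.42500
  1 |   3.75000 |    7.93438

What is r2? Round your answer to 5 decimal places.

3.53806

r2 = 3.75000 − 7.93438·(3.75000 − 3.50000) / (7.93438 − (-1.42500))
   = 3.75000 − (1.9835950)/(9.3593800) = 3.5380634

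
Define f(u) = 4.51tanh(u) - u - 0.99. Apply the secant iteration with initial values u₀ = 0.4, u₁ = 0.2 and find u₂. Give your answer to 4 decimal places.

0.2962

f(0.4) = 0.323570, f(0.2) = -0.299837
u₂ = 0.200000 − (-0.299837)·(0.200000 − 0.400000) / (-0.299837 − 0.323570) = 0.200000 − (0.059967)/(-0.623407) = 0.296193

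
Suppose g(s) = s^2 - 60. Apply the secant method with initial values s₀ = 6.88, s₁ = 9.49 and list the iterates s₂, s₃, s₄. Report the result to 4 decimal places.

7.6537, 7.7366, 7.7460

g(6.88) = -12.665600, g(9.49) = 30.060100
s₂ = 9.490000 − 30.060100·(9.490000 − 6.880000) / (30.060100 − (-12.665600)) = 9.490000 − (78.456861)/(42.725700) = 7.653708
g(7.653708) = -1.420754
s₃ = 7.653708 − (-1.420754)·(7.653708 − 9.490000) / (-1.420754 − 30.060100) = 7.653708 − (2.608919)/(-31.480854) = 7.736581
g(7.736581) = -0.145311
s₄ = 7.736581 − (-0.145311)·(7.736581 − 7.653708) / (-0.145311 − (-1.420754)) = 7.736581 − (-0.012042)/(1.275442) = 7.746023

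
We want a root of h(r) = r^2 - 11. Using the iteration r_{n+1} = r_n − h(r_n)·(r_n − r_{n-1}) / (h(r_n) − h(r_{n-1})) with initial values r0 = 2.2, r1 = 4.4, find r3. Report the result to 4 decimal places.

3.2903

h(2.2) = -6.160000, h(4.4) = 8.360000
r2 = 4.400000 − 8.360000·(4.400000 − 2.200000) / (8.360000 − (-6.160000)) = 4.400000 − (18.392000)/(14.520000) = 3.133333
h(3.133333) = -1.182222
r3 = 3.133333 − (-1.182222)·(3.133333 − 4.400000) / (-1.182222 − 8.360000) = 3.133333 − (1.497481)/(-9.542222) = 3.290265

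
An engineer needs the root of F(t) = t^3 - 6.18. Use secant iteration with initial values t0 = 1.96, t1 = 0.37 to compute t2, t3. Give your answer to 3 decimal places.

F(1.96) = 1.34954, F(0.37) = -6.12935
t2 = 0.37000 − (-6.12935)·(0.37000 − 1.96000) / (-6.12935 − 1.34954) = 0.37000 − (9.74566)/(-7.47888) = 1.67309
F(1.67309) = -1.49663
t3 = 1.67309 − (-1.49663)·(1.67309 − 0.37000) / (-1.49663 − (-6.12935)) = 1.67309 − (-1.95025)/(4.63272) = 2.09406

1.673, 2.094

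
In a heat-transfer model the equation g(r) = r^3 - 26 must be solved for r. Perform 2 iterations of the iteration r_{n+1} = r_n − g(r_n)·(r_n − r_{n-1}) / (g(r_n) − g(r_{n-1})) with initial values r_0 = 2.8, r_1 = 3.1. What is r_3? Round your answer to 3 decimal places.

g(2.8) = -4.04800, g(3.1) = 3.79100
r_2 = 3.10000 − 3.79100·(3.10000 − 2.80000) / (3.79100 − (-4.04800)) = 3.10000 − (1.13730)/(7.83900) = 2.95492
g(2.95492) = -0.19902
r_3 = 2.95492 − (-0.19902)·(2.95492 − 3.10000) / (-0.19902 − 3.79100) = 2.95492 − (0.02887)/(-3.99002) = 2.96215

2.962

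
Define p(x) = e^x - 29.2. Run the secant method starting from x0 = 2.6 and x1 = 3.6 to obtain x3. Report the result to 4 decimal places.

3.3638

p(2.6) = -15.736262, p(3.6) = 7.398234
x2 = 3.600000 − 7.398234·(3.600000 − 2.600000) / (7.398234 − (-15.736262)) = 3.600000 − (7.398234)/(23.134496) = 3.280208
p(3.280208) = -2.618708
x3 = 3.280208 − (-2.618708)·(3.280208 − 3.600000) / (-2.618708 − 7.398234) = 3.280208 − (0.837443)/(-10.016942) = 3.363810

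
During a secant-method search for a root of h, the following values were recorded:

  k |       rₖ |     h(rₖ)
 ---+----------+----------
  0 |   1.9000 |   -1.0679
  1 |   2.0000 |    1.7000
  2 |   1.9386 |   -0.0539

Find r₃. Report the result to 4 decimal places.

r₃ = 1.9386 − (-0.0539)·(1.9386 − 2.0000) / (-0.0539 − 1.7000)
   = 1.9386 − (0.003309)/(-1.753900) = 1.940487

1.9405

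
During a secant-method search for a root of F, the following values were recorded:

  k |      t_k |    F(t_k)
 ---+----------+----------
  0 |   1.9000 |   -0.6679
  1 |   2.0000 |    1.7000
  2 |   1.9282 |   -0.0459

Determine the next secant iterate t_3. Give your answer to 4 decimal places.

1.9301

t_3 = 1.9282 − (-0.0459)·(1.9282 − 2.0000) / (-0.0459 − 1.7000)
   = 1.9282 − (0.003296)/(-1.745900) = 1.930088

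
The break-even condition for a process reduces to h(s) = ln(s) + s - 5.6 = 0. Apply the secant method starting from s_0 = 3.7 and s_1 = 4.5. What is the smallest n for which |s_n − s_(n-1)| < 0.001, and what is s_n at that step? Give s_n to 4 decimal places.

n = 4, s_n = 4.1717

h(3.7) = -0.591667, h(4.5) = 0.404077
s_2 = 4.500000 − 0.404077·(0.800000)/(0.995745) = 4.175357;  |Δ| = 0.324643
h(4.175357) = 0.004556
s_3 = 4.175357 − 0.004556·(-0.324643)/(-0.399521) = 4.171654;  |Δ| = 0.003702
h(4.171654) = -0.000033
s_4 = 4.171654 − (-0.000033)·(-0.003702)/(-0.004590) = 4.171681;  |Δ| = 0.000027
|s_4 − s_3| = 0.000027 < 0.001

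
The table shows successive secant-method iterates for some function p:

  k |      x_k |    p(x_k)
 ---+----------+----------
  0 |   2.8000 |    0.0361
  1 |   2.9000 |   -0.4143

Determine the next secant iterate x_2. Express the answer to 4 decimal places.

2.8080

x_2 = 2.9000 − (-0.4143)·(2.9000 − 2.8000) / (-0.4143 − 0.0361)
   = 2.9000 − (-0.041430)/(-0.450400) = 2.808015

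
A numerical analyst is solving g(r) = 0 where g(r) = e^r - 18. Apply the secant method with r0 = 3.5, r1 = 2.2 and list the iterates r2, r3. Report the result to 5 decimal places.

2.68432, 2.97300

g(3.5) = 15.1154520, g(2.2) = -8.9749865
r2 = 2.2000000 − (-8.9749865)·(2.2000000 − 3.5000000) / (-8.9749865 − 15.1154520) = 2.2000000 − (11.6674825)/(-24.0904385) = 2.6843201
g(2.6843201) = -3.3517620
r3 = 2.6843201 − (-3.3517620)·(2.6843201 − 2.2000000) / (-3.3517620 − (-8.9749865)) = 2.6843201 − (-1.6233256)/(5.6232245) = 2.9730024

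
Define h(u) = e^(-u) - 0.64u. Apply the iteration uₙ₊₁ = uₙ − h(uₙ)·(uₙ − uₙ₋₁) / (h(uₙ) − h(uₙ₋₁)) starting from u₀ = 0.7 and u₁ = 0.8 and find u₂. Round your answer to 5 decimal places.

0.74367

h(0.7) = 0.0485853, h(0.8) = -0.0626710
u₂ = 0.8000000 − (-0.0626710)·(0.8000000 − 0.7000000) / (-0.0626710 − 0.0485853) = 0.8000000 − (-0.0062671)/(-0.1112563) = 0.7436697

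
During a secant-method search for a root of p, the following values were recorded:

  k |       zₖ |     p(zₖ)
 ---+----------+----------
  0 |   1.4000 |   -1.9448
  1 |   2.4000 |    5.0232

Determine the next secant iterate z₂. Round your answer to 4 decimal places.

z₂ = 2.4000 − 5.0232·(2.4000 − 1.4000) / (5.0232 − (-1.9448))
   = 2.4000 − (5.023200)/(6.968000) = 1.679104

1.6791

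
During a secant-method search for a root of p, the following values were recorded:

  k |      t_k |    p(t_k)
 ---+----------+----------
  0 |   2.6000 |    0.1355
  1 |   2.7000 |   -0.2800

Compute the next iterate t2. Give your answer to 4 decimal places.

2.6326

t2 = 2.7000 − (-0.2800)·(2.7000 − 2.6000) / (-0.2800 − 0.1355)
   = 2.7000 − (-0.028000)/(-0.415500) = 2.632611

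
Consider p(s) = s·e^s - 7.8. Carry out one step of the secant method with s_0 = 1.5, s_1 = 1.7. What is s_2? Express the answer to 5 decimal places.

p(1.5) = -1.0774664, p(1.7) = 1.5057106
s_2 = 1.7000000 − 1.5057106·(1.7000000 − 1.5000000) / (1.5057106 − (-1.0774664)) = 1.7000000 − (0.3011421)/(2.5831770) = 1.5834218

1.58342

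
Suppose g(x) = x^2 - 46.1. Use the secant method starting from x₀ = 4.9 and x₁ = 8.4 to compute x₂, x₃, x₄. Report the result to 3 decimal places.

6.561, 6.765, 6.790

g(4.9) = -22.09000, g(8.4) = 24.46000
x₂ = 8.40000 − 24.46000·(8.40000 − 4.90000) / (24.46000 − (-22.09000)) = 8.40000 − (85.61000)/(46.55000) = 6.56090
g(6.56090) = -3.05456
x₃ = 6.56090 − (-3.05456)·(6.56090 − 8.40000) / (-3.05456 − 24.46000) = 6.56090 − (5.61764)/(-27.51456) = 6.76507
g(6.76507) = -0.33380
x₄ = 6.76507 − (-0.33380)·(6.76507 − 6.56090) / (-0.33380 − (-3.05456)) = 6.76507 − (-0.06815)/(2.72076) = 6.79012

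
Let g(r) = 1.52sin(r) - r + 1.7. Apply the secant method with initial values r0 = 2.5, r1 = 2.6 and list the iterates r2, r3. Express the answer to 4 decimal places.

g(2.5) = 0.109678, g(2.6) = -0.116438
r2 = 2.600000 − (-0.116438)·(2.600000 − 2.500000) / (-0.116438 − 0.109678) = 2.600000 − (-0.011644)/(-0.226116) = 2.548505
g(2.548505) = 0.001059
r3 = 2.548505 − 0.001059·(2.548505 − 2.600000) / (0.001059 − (-0.116438)) = 2.548505 − (-0.000055)/(0.117497) = 2.548969

2.5485, 2.5490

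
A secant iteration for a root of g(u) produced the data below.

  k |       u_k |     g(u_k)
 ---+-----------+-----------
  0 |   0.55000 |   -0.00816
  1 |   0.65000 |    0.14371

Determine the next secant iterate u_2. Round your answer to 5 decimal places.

0.55537

u_2 = 0.65000 − 0.14371·(0.65000 − 0.55000) / (0.14371 − (-0.00816))
   = 0.65000 − (0.0143710)/(0.1518700) = 0.5553730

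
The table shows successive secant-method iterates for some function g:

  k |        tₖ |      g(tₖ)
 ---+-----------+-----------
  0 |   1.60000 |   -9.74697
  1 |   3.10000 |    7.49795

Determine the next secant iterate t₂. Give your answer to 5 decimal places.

t₂ = 3.10000 − 7.49795·(3.10000 − 1.60000) / (7.49795 − (-9.74697))
   = 3.10000 − (11.2469250)/(17.2449200) = 2.4478123

2.44781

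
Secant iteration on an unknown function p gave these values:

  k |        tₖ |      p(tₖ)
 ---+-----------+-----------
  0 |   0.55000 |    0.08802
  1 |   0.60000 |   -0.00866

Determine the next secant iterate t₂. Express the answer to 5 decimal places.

t₂ = 0.60000 − (-0.00866)·(0.60000 − 0.55000) / (-0.00866 − 0.08802)
   = 0.60000 − (-0.0004330)/(-0.0966800) = 0.5955213

0.59552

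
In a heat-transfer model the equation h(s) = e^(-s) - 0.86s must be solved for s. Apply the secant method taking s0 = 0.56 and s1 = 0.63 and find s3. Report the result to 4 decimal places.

h(0.56) = 0.089609, h(0.63) = -0.009208
s2 = 0.630000 − (-0.009208)·(0.630000 − 0.560000) / (-0.009208 − 0.089609) = 0.630000 − (-0.000645)/(-0.098817) = 0.623477
h(0.623477) = -0.000113
s3 = 0.623477 − (-0.000113)·(0.623477 − 0.630000) / (-0.000113 − (-0.009208)) = 0.623477 − (0.000001)/(0.009095) = 0.623396

0.6234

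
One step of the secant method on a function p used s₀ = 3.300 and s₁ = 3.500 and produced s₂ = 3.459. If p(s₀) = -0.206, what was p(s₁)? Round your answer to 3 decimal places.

0.053

The secant line through (3.300, -0.206) and (3.500, p(s₁)) crosses zero at s₂ = 3.459.
So (3.300, -0.206), (3.500, p(s₁)), (3.459, 0) are collinear:
p(s₁) = -0.206 · (3.500 − 3.459) / (3.300 − 3.459) = -0.206 · (0.04100)/(-0.15900) = 0.05312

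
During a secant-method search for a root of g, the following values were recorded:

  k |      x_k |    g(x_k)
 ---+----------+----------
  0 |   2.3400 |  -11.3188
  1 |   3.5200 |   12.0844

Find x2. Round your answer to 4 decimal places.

2.9107

x2 = 3.5200 − 12.0844·(3.5200 − 2.3400) / (12.0844 − (-11.3188))
   = 3.5200 − (14.259592)/(23.403200) = 2.910699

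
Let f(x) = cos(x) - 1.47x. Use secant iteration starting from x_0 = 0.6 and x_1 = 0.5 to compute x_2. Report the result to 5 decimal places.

f(0.6) = -0.0566644, f(0.5) = 0.1425826
x_2 = 0.5000000 − 0.1425826·(0.5000000 − 0.6000000) / (0.1425826 − (-0.0566644)) = 0.5000000 − (-0.0142583)/(0.1992469) = 0.5715607

0.57156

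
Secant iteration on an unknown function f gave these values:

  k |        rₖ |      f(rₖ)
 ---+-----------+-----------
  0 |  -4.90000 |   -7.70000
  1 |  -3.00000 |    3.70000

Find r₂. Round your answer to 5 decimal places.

r₂ = -3.00000 − 3.70000·(-3.00000 − (-4.90000)) / (3.70000 − (-7.70000))
   = -3.00000 − (7.0300000)/(11.4000000) = -3.6166667

-3.61667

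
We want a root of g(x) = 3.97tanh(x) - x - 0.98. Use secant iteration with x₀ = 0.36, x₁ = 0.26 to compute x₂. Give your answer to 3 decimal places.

g(0.36) = 0.03050, g(0.26) = -0.23045
x₂ = 0.26000 − (-0.23045)·(0.26000 − 0.36000) / (-0.23045 − 0.03050) = 0.26000 − (0.02304)/(-0.26095) = 0.34831

0.348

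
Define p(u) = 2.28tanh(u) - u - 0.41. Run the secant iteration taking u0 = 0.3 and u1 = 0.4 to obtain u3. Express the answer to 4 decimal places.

0.3432

p(0.3) = -0.045807, p(0.4) = 0.056284
u2 = 0.400000 − 0.056284·(0.400000 − 0.300000) / (0.056284 − (-0.045807)) = 0.400000 − (0.005628)/(0.102091) = 0.344869
p(0.344869) = 0.001674
u3 = 0.344869 − 0.001674·(0.344869 − 0.400000) / (0.001674 − 0.056284) = 0.344869 − (-0.000092)/(-0.054609) = 0.343179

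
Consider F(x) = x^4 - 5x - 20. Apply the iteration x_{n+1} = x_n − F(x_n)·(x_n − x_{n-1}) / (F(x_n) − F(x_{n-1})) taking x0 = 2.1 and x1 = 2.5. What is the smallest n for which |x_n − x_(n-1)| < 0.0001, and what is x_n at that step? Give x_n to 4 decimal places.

F(2.1) = -11.051900, F(2.5) = 6.562500
x2 = 2.500000 − 6.562500·(0.400000)/(17.614400) = 2.350974;  |Δ| = 0.149026
F(2.350974) = -1.206261
x3 = 2.350974 − (-1.206261)·(-0.149026)/(-7.768761) = 2.374114;  |Δ| = 0.023139
F(2.374114) = -0.101392
x4 = 2.374114 − (-0.101392)·(0.023139)/(1.104869) = 2.376237;  |Δ| = 0.002123
F(2.376237) = 0.001804
x5 = 2.376237 − 0.001804·(0.002123)/(0.103196) = 2.376200;  |Δ| = 0.000037
|x5 − x4| = 0.000037 < 0.0001

n = 5, x_n = 2.3762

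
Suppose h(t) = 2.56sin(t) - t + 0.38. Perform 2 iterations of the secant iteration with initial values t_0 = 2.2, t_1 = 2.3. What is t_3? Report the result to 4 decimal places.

2.2959

h(2.2) = 0.249751, h(2.3) = -0.010995
t_2 = 2.300000 − (-0.010995)·(2.300000 − 2.200000) / (-0.010995 − 0.249751) = 2.300000 − (-0.001099)/(-0.260745) = 2.295783
h(2.295783) = 0.000397
t_3 = 2.295783 − 0.000397·(2.295783 − 2.300000) / (0.000397 − (-0.010995)) = 2.295783 − (-0.000002)/(0.011392) = 2.295930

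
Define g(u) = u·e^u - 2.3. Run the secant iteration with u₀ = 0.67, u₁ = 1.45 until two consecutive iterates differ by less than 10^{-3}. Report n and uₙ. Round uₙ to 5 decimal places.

g(0.67) = -0.9906610, g(1.45) = 3.8815160
u₂ = 1.4500000 − 3.8815160·(0.7800000)/(4.8721770) = 0.8285976;  |Δ| = 0.6214024
g(0.8285976) = -0.4024246
u₃ = 0.8285976 − (-0.4024246)·(-0.6214024)/(-4.2839407) = 0.8869709;  |Δ| = 0.0583733
g(0.8869709) = -0.1466436
u₄ = 0.8869709 − (-0.1466436)·(0.0583733)/(0.2557810) = 0.9204373;  |Δ| = 0.0334664
g(0.9204373) = 0.0106545
u₅ = 0.9204373 − 0.0106545·(0.0334664)/(0.1572981) = 0.9181704;  |Δ| = 0.0022668
g(0.9181704) = -0.0002552
u₆ = 0.9181704 − (-0.0002552)·(-0.0022668)/(-0.0109097) = 0.9182234;  |Δ| = 0.0000530
|u₆ − u₅| = 0.0000530 < 10^{-3}

n = 6, uₙ = 0.91822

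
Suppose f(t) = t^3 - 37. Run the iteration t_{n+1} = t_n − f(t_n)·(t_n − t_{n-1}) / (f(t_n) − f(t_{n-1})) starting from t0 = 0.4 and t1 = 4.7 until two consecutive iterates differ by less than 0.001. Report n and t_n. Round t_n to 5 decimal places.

f(0.4) = -36.9360000, f(4.7) = 66.8230000
t2 = 4.7000000 − 66.8230000·(4.3000000)/(103.7590000) = 1.9307087;  |Δ| = 2.7692913
f(1.9307087) = -29.8030210
t3 = 1.9307087 − (-29.8030210)·(-2.7692913)/(-96.6260210) = 2.7848600;  |Δ| = 0.8541514
f(2.7848600) = -15.4021702
t4 = 2.7848600 − (-15.4021702)·(0.8541514)/(14.4008509) = 3.6984022;  |Δ| = 0.9135422
f(3.6984022) = 13.5874071
t5 = 3.6984022 − 13.5874071·(0.9135422)/(28.9895773) = 3.2702252;  |Δ| = 0.4281770
f(3.2702252) = -2.0269913
t6 = 3.2702252 − (-2.0269913)·(-0.4281770)/(-15.6143984) = 3.3258093;  |Δ| = 0.0555840
f(3.3258093) = -0.2132000
t7 = 3.3258093 − (-0.2132000)·(0.0555840)/(1.8137913) = 3.3323428;  |Δ| = 0.0065336
f(3.3323428) = 0.0040294
t8 = 3.3323428 − 0.0040294·(0.0065336)/(0.2172294) = 3.3322216;  |Δ| = 0.0001212
|t8 − t7| = 0.0001212 < 0.001

n = 8, t_n = 3.33222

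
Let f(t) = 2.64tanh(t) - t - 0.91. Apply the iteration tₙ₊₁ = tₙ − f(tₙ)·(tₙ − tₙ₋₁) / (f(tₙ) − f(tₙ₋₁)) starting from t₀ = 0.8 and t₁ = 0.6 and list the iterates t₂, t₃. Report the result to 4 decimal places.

f(0.8) = 0.043057, f(0.6) = -0.092189
t₂ = 0.600000 − (-0.092189)·(0.600000 − 0.800000) / (-0.092189 − 0.043057) = 0.600000 − (0.018438)/(-0.135246) = 0.736328
f(0.736328) = 0.008745
t₃ = 0.736328 − 0.008745·(0.736328 − 0.600000) / (0.008745 − (-0.092189)) = 0.736328 − (0.001192)/(0.100934) = 0.724517

0.7363, 0.7245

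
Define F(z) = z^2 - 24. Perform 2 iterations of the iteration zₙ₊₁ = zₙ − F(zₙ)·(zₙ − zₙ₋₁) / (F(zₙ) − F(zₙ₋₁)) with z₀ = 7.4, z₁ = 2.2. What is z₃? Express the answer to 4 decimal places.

F(7.4) = 30.760000, F(2.2) = -19.160000
z₂ = 2.200000 − (-19.160000)·(2.200000 − 7.400000) / (-19.160000 − 30.760000) = 2.200000 − (99.632000)/(-49.920000) = 4.195833
F(4.195833) = -6.394983
z₃ = 4.195833 − (-6.394983)·(4.195833 − 2.200000) / (-6.394983 − (-19.160000)) = 4.195833 − (-12.763320)/(12.765017) = 5.195700

5.1957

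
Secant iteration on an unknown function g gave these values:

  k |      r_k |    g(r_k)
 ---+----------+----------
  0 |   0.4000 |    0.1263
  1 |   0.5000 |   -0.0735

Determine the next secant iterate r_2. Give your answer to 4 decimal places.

r_2 = 0.5000 − (-0.0735)·(0.5000 − 0.4000) / (-0.0735 − 0.1263)
   = 0.5000 − (-0.007350)/(-0.199800) = 0.463213

0.4632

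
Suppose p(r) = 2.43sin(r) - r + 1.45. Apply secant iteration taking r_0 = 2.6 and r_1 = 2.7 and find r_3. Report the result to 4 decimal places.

2.6331

p(2.6) = 0.102668, p(2.7) = -0.211467
r_2 = 2.700000 − (-0.211467)·(2.700000 − 2.600000) / (-0.211467 − 0.102668) = 2.700000 − (-0.021147)/(-0.314135) = 2.632683
p(2.632683) = 0.001275
r_3 = 2.632683 − 0.001275·(2.632683 − 2.700000) / (0.001275 − (-0.211467)) = 2.632683 − (-0.000086)/(0.212742) = 2.633086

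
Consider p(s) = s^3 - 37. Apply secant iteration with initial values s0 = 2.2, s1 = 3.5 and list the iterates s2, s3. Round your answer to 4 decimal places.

p(2.2) = -26.352000, p(3.5) = 5.875000
s2 = 3.500000 − 5.875000·(3.500000 − 2.200000) / (5.875000 − (-26.352000)) = 3.500000 − (7.637500)/(32.227000) = 3.263009
p(3.263009) = -2.257991
s3 = 3.263009 − (-2.257991)·(3.263009 − 3.500000) / (-2.257991 − 5.875000) = 3.263009 − (0.535123)/(-8.132991) = 3.328806

3.2630, 3.3288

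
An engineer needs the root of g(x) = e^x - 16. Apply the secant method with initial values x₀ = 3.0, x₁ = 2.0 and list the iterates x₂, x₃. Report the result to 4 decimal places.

2.6782, 2.8145

g(3.0) = 4.085537, g(2.0) = -8.610944
x₂ = 2.000000 − (-8.610944)·(2.000000 − 3.000000) / (-8.610944 − 4.085537) = 2.000000 − (8.610944)/(-12.696481) = 2.678215
g(2.678215) = -1.440918
x₃ = 2.678215 − (-1.440918)·(2.678215 − 2.000000) / (-1.440918 − (-8.610944)) = 2.678215 − (-0.977252)/(7.170026) = 2.814512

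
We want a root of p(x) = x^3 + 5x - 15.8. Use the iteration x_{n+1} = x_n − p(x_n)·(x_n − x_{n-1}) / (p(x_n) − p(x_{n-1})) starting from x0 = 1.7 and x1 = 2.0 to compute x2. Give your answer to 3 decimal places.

1.856

p(1.7) = -2.38700, p(2.0) = 2.20000
x2 = 2.00000 − 2.20000·(2.00000 − 1.70000) / (2.20000 − (-2.38700)) = 2.00000 − (0.66000)/(4.58700) = 1.85612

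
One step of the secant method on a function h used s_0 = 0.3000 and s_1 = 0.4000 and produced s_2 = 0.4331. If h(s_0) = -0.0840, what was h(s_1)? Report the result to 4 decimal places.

The secant line through (0.3000, -0.0840) and (0.4000, h(s_1)) crosses zero at s_2 = 0.4331.
So (0.3000, -0.0840), (0.4000, h(s_1)), (0.4331, 0) are collinear:
h(s_1) = -0.0840 · (0.4000 − 0.4331) / (0.3000 − 0.4331) = -0.0840 · (-0.033100)/(-0.133100) = -0.020890

-0.0209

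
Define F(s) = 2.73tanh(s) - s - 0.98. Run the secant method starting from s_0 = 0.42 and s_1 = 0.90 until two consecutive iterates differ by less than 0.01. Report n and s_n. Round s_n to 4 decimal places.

n = 5, s_n = 0.7439

F(0.42) = -0.316380, F(0.90) = 0.075493
s_2 = 0.900000 − 0.075493·(0.480000)/(0.391873) = 0.807529;  |Δ| = 0.092471
F(0.807529) = 0.036725
s_3 = 0.807529 − 0.036725·(-0.092471)/(-0.038768) = 0.719932;  |Δ| = 0.087598
F(0.719932) = -0.015885
s_4 = 0.719932 − (-0.015885)·(-0.087598)/(-0.052610) = 0.746381;  |Δ| = 0.026449
F(0.746381) = 0.001668
s_5 = 0.746381 − 0.001668·(0.026449)/(0.017552) = 0.743868;  |Δ| = 0.002513
|s_5 − s_4| = 0.002513 < 0.01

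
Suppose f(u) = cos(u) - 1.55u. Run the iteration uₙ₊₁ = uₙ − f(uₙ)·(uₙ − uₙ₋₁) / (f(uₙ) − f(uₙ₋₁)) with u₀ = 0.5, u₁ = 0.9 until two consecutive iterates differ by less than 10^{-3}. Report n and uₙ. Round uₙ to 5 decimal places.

f(0.5) = 0.1025826, f(0.9) = -0.7733900
u₂ = 0.9000000 − (-0.7733900)·(0.4000000)/(-0.8759726) = 0.5468428;  |Δ| = 0.3531572
f(0.5468428) = 0.0065641
u₃ = 0.5468428 − 0.0065641·(-0.3531572)/(0.7799542) = 0.5498150;  |Δ| = 0.0029722
f(0.5498150) = 0.0004080
u₄ = 0.5498150 − 0.0004080·(0.0029722)/(-0.0061562) = 0.5500120;  |Δ| = 0.0001970
|u₄ − u₃| = 0.0001970 < 10^{-3}

n = 4, uₙ = 0.55001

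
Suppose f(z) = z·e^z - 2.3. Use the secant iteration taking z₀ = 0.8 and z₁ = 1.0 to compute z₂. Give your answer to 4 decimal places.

0.9108

f(0.8) = -0.519567, f(1.0) = 0.418282
z₂ = 1.000000 − 0.418282·(1.000000 − 0.800000) / (0.418282 − (-0.519567)) = 1.000000 − (0.083656)/(0.937849) = 0.910800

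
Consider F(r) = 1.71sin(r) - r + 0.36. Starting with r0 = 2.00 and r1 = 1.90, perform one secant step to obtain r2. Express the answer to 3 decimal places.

1.948

F(2.00) = -0.08510, F(1.90) = 0.07817
r2 = 1.90000 − 0.07817·(1.90000 − 2.00000) / (0.07817 − (-0.08510)) = 1.90000 − (-0.00782)/(0.16327) = 1.94788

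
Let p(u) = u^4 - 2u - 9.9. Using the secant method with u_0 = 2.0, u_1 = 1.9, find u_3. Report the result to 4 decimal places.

1.9257

p(2.0) = 2.100000, p(1.9) = -0.667900
u_2 = 1.900000 − (-0.667900)·(1.900000 − 2.000000) / (-0.667900 − 2.100000) = 1.900000 − (0.066790)/(-2.767900) = 1.924130
p(1.924130) = -0.041405
u_3 = 1.924130 − (-0.041405)·(1.924130 − 1.900000) / (-0.041405 − (-0.667900)) = 1.924130 − (-0.000999)/(0.626495) = 1.925725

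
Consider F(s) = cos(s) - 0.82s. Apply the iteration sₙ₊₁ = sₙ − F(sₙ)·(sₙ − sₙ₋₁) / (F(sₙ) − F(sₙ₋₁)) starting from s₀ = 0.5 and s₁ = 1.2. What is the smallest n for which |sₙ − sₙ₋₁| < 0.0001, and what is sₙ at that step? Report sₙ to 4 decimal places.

F(0.5) = 0.467583, F(1.2) = -0.621642
s₂ = 1.200000 − (-0.621642)·(0.700000)/(-1.089225) = 0.800496;  |Δ| = 0.399504
F(0.800496) = 0.039944
s₃ = 0.800496 − 0.039944·(-0.399504)/(0.661586) = 0.824617;  |Δ| = 0.024120
F(0.824617) = 0.002653
s₄ = 0.824617 − 0.002653·(0.024120)/(-0.037291) = 0.826333;  |Δ| = 0.001716
F(0.826333) = -0.000015
s₅ = 0.826333 − (-0.000015)·(0.001716)/(-0.002668) = 0.826323;  |Δ| = 0.000010
|s₅ − s₄| = 0.000010 < 0.0001

n = 5, sₙ = 0.8263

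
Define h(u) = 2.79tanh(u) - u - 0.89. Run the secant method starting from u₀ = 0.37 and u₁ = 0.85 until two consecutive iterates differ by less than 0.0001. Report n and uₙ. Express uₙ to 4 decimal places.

h(0.37) = -0.272363, h(0.85) = 0.188084
u₂ = 0.850000 − 0.188084·(0.480000)/(0.460447) = 0.653929;  |Δ| = 0.196071
h(0.653929) = 0.058393
u₃ = 0.653929 − 0.058393·(-0.196071)/(-0.129691) = 0.565648;  |Δ| = 0.088281
h(0.565648) = -0.026733
u₄ = 0.565648 − (-0.026733)·(-0.088281)/(-0.085126) = 0.593372;  |Δ| = 0.027723
h(0.593372) = 0.001791
u₅ = 0.593372 − 0.001791·(0.027723)/(0.028523) = 0.591631;  |Δ| = 0.001740
h(0.591631) = 0.000048
u₆ = 0.591631 − 0.000048·(-0.001740)/(-0.001743) = 0.591583;  |Δ| = 0.000048
|u₆ − u₅| = 0.000048 < 0.0001

n = 6, uₙ = 0.5916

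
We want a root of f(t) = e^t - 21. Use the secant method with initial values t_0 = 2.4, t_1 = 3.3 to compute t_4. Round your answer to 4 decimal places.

3.0450

f(2.4) = -9.976824, f(3.3) = 6.112639
t_2 = 3.300000 − 6.112639·(3.300000 − 2.400000) / (6.112639 − (-9.976824)) = 3.300000 − (5.501375)/(16.089463) = 2.958076
f(2.958076) = -1.739124
t_3 = 2.958076 − (-1.739124)·(2.958076 − 3.300000) / (-1.739124 − 6.112639) = 2.958076 − (0.594648)/(-7.851763) = 3.033810
f(3.033810) = -0.223755
t_4 = 3.033810 − (-0.223755)·(3.033810 − 2.958076) / (-0.223755 − (-1.739124)) = 3.033810 − (-0.016946)/(1.515369) = 3.044993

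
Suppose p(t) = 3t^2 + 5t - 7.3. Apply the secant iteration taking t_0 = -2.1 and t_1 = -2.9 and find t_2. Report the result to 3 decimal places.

p(-2.1) = -4.57000, p(-2.9) = 3.43000
t_2 = -2.90000 − 3.43000·(-2.90000 − (-2.10000)) / (3.43000 − (-4.57000)) = -2.90000 − (-2.74400)/(8.00000) = -2.55700

-2.557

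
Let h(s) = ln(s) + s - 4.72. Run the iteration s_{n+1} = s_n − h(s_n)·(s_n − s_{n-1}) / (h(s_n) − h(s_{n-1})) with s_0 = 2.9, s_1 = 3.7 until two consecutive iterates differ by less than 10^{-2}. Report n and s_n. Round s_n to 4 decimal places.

h(2.9) = -0.755289, h(3.7) = 0.288333
s_2 = 3.700000 − 0.288333·(0.800000)/(1.043622) = 3.478975;  |Δ| = 0.221025
h(3.478975) = 0.005713
s_3 = 3.478975 − 0.005713·(-0.221025)/(-0.282620) = 3.474507;  |Δ| = 0.004468
|s_3 − s_2| = 0.004468 < 10^{-2}

n = 3, s_n = 3.4745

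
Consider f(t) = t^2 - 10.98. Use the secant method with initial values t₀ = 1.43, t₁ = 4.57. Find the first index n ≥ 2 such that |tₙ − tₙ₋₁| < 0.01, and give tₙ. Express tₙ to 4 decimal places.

n = 5, tₙ = 3.3136

f(1.43) = -8.935100, f(4.57) = 9.904900
t₂ = 4.570000 − 9.904900·(3.140000)/(18.840000) = 2.919183;  |Δ| = 1.650817
f(2.919183) = -2.458369
t₃ = 2.919183 − (-2.458369)·(-1.650817)/(-12.363269) = 3.247439;  |Δ| = 0.328256
f(3.247439) = -0.434138
t₄ = 3.247439 − (-0.434138)·(0.328256)/(2.024230) = 3.317841;  |Δ| = 0.070401
f(3.317841) = 0.028066
t₅ = 3.317841 − 0.028066·(0.070401)/(0.462204) = 3.313566;  |Δ| = 0.004275
|t₅ − t₄| = 0.004275 < 0.01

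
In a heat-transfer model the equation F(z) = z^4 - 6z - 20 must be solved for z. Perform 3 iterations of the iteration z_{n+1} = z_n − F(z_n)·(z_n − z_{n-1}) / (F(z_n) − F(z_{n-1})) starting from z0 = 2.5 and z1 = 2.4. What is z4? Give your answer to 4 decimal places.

F(2.5) = 4.062500, F(2.4) = -1.222400
z2 = 2.400000 − (-1.222400)·(2.400000 − 2.500000) / (-1.222400 − 4.062500) = 2.400000 − (0.122240)/(-5.284900) = 2.423130
F(2.423130) = -0.063572
z3 = 2.423130 − (-0.063572)·(2.423130 − 2.400000) / (-0.063572 − (-1.222400)) = 2.423130 − (-0.001470)/(1.158828) = 2.424399
F(2.424399) = 0.001084
z4 = 2.424399 − 0.001084·(2.424399 − 2.423130) / (0.001084 − (-0.063572)) = 2.424399 − (0.000001)/(0.064657) = 2.424378

2.4244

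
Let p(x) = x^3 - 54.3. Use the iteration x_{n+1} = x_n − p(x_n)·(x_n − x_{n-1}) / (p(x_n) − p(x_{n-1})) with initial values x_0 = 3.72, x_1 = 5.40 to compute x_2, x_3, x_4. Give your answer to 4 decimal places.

p(3.72) = -2.821152, p(5.40) = 103.164000
x_2 = 5.400000 − 103.164000·(5.400000 − 3.720000) / (103.164000 − (-2.821152)) = 5.400000 − (173.315520)/(105.985152) = 3.764719
p(3.764719) = -0.942233
x_3 = 3.764719 − (-0.942233)·(3.764719 − 5.400000) / (-0.942233 − 103.164000) = 3.764719 − (1.540815)/(-104.106233) = 3.779519
p(3.779519) = -0.310452
x_4 = 3.779519 − (-0.310452)·(3.779519 − 3.764719) / (-0.310452 − (-0.942233)) = 3.779519 − (-0.004595)/(0.631781) = 3.786792

3.7647, 3.7795, 3.7868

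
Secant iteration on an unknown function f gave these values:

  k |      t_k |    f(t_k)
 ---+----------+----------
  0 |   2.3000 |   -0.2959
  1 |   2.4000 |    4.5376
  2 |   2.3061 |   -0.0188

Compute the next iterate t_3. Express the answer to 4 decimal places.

2.3065

t_3 = 2.3061 − (-0.0188)·(2.3061 − 2.4000) / (-0.0188 − 4.5376)
   = 2.3061 − (0.001765)/(-4.556400) = 2.306487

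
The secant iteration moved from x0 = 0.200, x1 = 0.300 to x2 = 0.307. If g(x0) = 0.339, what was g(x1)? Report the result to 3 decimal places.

The secant line through (0.200, 0.339) and (0.300, g(x1)) crosses zero at x2 = 0.307.
So (0.200, 0.339), (0.300, g(x1)), (0.307, 0) are collinear:
g(x1) = 0.339 · (0.300 − 0.307) / (0.200 − 0.307) = 0.339 · (-0.00700)/(-0.10700) = 0.02218

0.022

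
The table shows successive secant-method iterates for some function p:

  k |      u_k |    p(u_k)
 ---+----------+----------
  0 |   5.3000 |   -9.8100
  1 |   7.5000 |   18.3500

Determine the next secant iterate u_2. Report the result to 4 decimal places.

6.0664

u_2 = 7.5000 − 18.3500·(7.5000 − 5.3000) / (18.3500 − (-9.8100))
   = 7.5000 − (40.370000)/(28.160000) = 6.066406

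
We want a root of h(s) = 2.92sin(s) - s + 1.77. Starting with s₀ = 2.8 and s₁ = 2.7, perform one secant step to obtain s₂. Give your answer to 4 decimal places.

2.7860

h(2.8) = -0.051835, h(2.7) = 0.317949
s₂ = 2.700000 − 0.317949·(2.700000 − 2.800000) / (0.317949 − (-0.051835)) = 2.700000 − (-0.031795)/(0.369784) = 2.785982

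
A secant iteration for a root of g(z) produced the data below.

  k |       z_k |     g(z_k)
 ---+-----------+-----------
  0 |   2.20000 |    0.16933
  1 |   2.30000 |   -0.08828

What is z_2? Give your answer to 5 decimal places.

z_2 = 2.30000 − (-0.08828)·(2.30000 − 2.20000) / (-0.08828 − 0.16933)
   = 2.30000 − (-0.0088280)/(-0.2576100) = 2.2657311

2.26573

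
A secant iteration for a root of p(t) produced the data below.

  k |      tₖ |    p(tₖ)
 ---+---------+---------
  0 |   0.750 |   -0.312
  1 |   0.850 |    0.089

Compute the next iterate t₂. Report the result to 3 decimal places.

0.828

t₂ = 0.850 − 0.089·(0.850 − 0.750) / (0.089 − (-0.312))
   = 0.850 − (0.00890)/(0.40100) = 0.82781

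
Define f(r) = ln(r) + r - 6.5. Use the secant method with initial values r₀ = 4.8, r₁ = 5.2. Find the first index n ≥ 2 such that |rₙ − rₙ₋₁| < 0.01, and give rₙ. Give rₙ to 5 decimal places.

f(4.8) = -0.1313841, f(5.2) = 0.3486586
r₂ = 5.2000000 − 0.3486586·(0.4000000)/(0.4800427) = 4.9094770;  |Δ| = 0.2905230
f(4.9094770) = 0.0006444
r₃ = 4.9094770 − 0.0006444·(-0.2905230)/(-0.3480142) = 4.9089390;  |Δ| = 0.0005380
|r₃ − r₂| = 0.0005380 < 0.01

n = 3, rₙ = 4.90894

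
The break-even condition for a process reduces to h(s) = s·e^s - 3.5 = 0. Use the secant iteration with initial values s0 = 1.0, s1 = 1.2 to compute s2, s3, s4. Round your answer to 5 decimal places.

h(1.0) = -0.7817182, h(1.2) = 0.4841403
s2 = 1.2000000 − 0.4841403·(1.2000000 − 1.0000000) / (0.4841403 − (-0.7817182)) = 1.2000000 − (0.0968281)/(1.2658585) = 1.1235080
h(1.1235080) = -0.0445112
s3 = 1.1235080 − (-0.0445112)·(1.1235080 − 1.2000000) / (-0.0445112 − 0.4841403) = 1.1235080 − (0.0034048)/(-0.5286515) = 1.1299484
h(1.1299484) = -0.0022481
s4 = 1.1299484 − (-0.0022481)·(1.1299484 − 1.1235080) / (-0.0022481 − (-0.0445112)) = 1.1299484 − (-0.0000145)/(0.0422631) = 1.1302910

1.12351, 1.12995, 1.13029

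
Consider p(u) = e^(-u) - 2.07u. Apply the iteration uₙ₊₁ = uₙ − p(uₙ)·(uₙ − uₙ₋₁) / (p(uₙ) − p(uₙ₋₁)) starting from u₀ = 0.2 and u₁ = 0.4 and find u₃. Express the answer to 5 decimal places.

p(0.2) = 0.4047308, p(0.4) = -0.1576800
u₂ = 0.4000000 − (-0.1576800)·(0.4000000 − 0.2000000) / (-0.1576800 − 0.4047308) = 0.4000000 − (-0.0315360)/(-0.5624107) = 0.3439271
p(0.3439271) = -0.0029485
u₃ = 0.3439271 − (-0.0029485)·(0.3439271 − 0.4000000) / (-0.0029485 − (-0.1576800)) = 0.3439271 − (0.0001653)/(0.1547314) = 0.3428586

0.34286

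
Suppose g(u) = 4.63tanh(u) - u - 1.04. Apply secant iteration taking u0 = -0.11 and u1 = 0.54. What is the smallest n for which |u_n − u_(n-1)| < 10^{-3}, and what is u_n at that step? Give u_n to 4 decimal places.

n = 5, u_n = 0.2973

g(-0.11) = -1.437256, g(0.54) = 0.702534
u2 = 0.540000 − 0.702534·(0.650000)/(2.139790) = 0.326592;  |Δ| = 0.213408
g(0.326592) = 0.093967
u3 = 0.326592 − 0.093967·(-0.213408)/(-0.608567) = 0.293641;  |Δ| = 0.032952
g(0.293641) = -0.011858
u4 = 0.293641 − (-0.011858)·(-0.032952)/(-0.105825) = 0.297333;  |Δ| = 0.003692
g(0.297333) = 0.000135
u5 = 0.297333 − 0.000135·(0.003692)/(0.011993) = 0.297291;  |Δ| = 0.000042
|u5 − u4| = 0.000042 < 10^{-3}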